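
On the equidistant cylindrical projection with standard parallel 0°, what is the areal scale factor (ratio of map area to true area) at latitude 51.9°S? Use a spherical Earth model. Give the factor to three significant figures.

In the plate carrée (x = Rλ, y = Rφ), meridians are true-scale (h = 1) and parallels are stretched by k = sec φ.
Areal scale = h·k = 1 × sec φ; at 51.9°, h = 1.000, k = 1.621, so h·k = 1.621.

1.62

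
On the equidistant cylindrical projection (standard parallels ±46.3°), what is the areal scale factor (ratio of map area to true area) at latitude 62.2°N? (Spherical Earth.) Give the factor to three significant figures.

In the equirectangular projection with standard parallel φ₀ = 46.3° (x = Rλ cos φ₀, y = Rφ), meridians are true-scale (h = 1) and the parallel scale is k = cos φ₀ / cos φ.
Areal scale = h·k = 1 × cos φ₀ / cos φ; at 62.2°, h = 1.000, k = 1.481, so h·k = 1.481.

1.48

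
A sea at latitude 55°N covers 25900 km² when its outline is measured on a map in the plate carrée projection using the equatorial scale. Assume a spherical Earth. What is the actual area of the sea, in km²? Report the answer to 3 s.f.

For the equirectangular projection with φ₀ = 0 (plate carrée), h = 1 along meridians and k = sec φ along parallels.
Areal scale = h·k = 1 × sec φ; at 55°, h = 1.000, k = 1.743, so h·k = 1.743.
True area = apparent / (areal scale) = 25900 / 1.743 ≈ 14900 km².

14900 km²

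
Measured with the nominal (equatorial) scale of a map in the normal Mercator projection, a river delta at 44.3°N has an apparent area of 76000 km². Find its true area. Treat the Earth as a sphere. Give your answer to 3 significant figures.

Mercator is conformal, so the point scale is isotropic: h = k = sec φ = 1/cos φ.
Areal scale = k² = sec²φ = 1/cos²(44.3°) = 1/0.7157² = 1.952.
True area = apparent / (areal scale) = 76000 / 1.952 ≈ 38900 km².

38900 km²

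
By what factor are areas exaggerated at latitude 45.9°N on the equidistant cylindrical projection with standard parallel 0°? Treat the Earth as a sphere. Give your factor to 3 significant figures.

For the equirectangular projection with φ₀ = 0 (plate carrée), h = 1 along meridians and k = sec φ along parallels.
Areal scale = h·k = 1 × sec φ; at 45.9°, h = 1.000, k = 1.437, so h·k = 1.437.

1.44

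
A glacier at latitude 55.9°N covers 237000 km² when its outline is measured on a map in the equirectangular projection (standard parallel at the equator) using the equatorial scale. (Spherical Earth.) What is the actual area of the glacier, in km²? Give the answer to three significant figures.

For the equirectangular projection with φ₀ = 0 (plate carrée), h = 1 along meridians and k = sec φ along parallels.
Areal scale = h·k = 1 × sec φ; at 55.9°, h = 1.000, k = 1.784, so h·k = 1.784.
True area = apparent / (areal scale) = 237000 / 1.784 ≈ 133000 km².

133000 km²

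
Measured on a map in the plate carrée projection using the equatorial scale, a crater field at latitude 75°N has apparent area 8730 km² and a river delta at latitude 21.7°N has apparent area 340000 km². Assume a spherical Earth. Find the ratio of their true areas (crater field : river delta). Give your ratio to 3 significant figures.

Plate carrée has h = 1 and k = sec φ, giving areal scale sec φ; true area = (apparent area) · cos φ.
True area of crater field: 8730 × cos(75°) = 8730 × 0.2588 = 2259 km².
True area of river delta: 340000 × cos(21.7°) = 340000 × 0.9291 = 315900 km².
Ratio = 2259 / 315900 ≈ 0.00715.

0.00715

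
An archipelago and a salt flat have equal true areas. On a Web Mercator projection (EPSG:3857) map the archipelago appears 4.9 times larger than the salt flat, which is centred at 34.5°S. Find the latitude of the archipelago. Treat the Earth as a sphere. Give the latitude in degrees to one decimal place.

On Mercator, (apparent₁)/(apparent₂) = sec²φ₁ / sec²φ₂ when true areas are equal.
cos²φ₂ / cos²φ₁ = 4.9  ⇒  cos φ₁ = cos 34.5° / √4.9 = 0.8241/2.214 = 0.3723.
φ₁ = arccos(0.3723) ≈ 68.1°.

68.1°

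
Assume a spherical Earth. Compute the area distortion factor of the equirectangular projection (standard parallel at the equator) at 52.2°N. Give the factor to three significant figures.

1.63

For the equirectangular projection with φ₀ = 0 (plate carrée), h = 1 along meridians and k = sec φ along parallels.
Areal scale = h·k = 1 × sec φ; at 52.2°, h = 1.000, k = 1.632, so h·k = 1.632.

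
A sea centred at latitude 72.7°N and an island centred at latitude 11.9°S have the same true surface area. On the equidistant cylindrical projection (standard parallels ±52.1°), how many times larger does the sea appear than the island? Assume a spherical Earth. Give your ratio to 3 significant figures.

3.29

In the equirectangular projection with standard parallel φ₀ = 52.1° (x = Rλ cos φ₀, y = Rφ), meridians are true-scale (h = 1) and the parallel scale is k = cos φ₀ / cos φ.
Areal scale at 72.7°: h·k = 1.000 × 2.066 = 2.066.
Areal scale at 11.9°: h·k = 1.000 × 0.6278 = 0.6278.
Ratio = 2.066/0.6278 ≈ 3.29.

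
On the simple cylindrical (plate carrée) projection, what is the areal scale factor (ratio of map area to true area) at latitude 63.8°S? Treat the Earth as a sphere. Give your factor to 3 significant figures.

2.26

In the plate carrée (x = Rλ, y = Rφ), meridians are true-scale (h = 1) and parallels are stretched by k = sec φ.
Areal scale = h·k = 1 × sec φ; at 63.8°, h = 1.000, k = 2.265, so h·k = 2.265.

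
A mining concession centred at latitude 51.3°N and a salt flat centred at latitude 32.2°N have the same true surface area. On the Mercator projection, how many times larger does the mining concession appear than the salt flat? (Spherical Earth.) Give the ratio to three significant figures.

Mercator areal scale is sec²φ.
At 51.3°: sec²(51.3°) = 1/0.6252² = 2.558.
At 32.2°: sec²(32.2°) = 1/0.8462² = 1.397.
Ratio = 2.558/1.397 = cos²(32.2°)/cos²(51.3°) ≈ 1.83.

1.83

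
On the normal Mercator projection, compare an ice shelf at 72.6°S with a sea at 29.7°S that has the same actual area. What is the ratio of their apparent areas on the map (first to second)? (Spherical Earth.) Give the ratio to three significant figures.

Mercator areal scale is sec²φ.
At 72.6°: sec²(72.6°) = 1/0.2990² = 11.18.
At 29.7°: sec²(29.7°) = 1/0.8686² = 1.325.
Ratio = 11.18/1.325 = cos²(29.7°)/cos²(72.6°) ≈ 8.44.

8.44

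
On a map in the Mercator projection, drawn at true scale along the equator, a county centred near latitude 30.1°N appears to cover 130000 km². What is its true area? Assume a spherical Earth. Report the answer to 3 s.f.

The Mercator projection is conformal; its linear scale factor is the same in every direction and equals sec φ = 1/cos φ.
Areal scale = k² = sec²φ = 1/cos²(30.1°) = 1/0.8652² = 1.336.
True area = apparent / (areal scale) = 130000 / 1.336 ≈ 97300 km².

97300 km²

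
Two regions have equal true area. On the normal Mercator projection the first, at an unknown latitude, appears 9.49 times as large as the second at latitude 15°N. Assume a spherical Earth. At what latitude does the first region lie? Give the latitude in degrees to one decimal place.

71.7°

Mercator areal scale is sec²φ, so apparent-area ratio = sec²φ₁ / sec²φ₂ = cos²φ₂ / cos²φ₁.
cos²φ₂ / cos²φ₁ = 9.49  ⇒  cos φ₁ = cos 15° / √9.49 = 0.9659/3.081 = 0.3136.
φ₁ = arccos(0.3136) ≈ 71.7°.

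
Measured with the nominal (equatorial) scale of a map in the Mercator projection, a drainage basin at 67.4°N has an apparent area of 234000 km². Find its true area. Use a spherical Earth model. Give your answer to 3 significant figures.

For Mercator, h = k = sec φ (a conformal cylindrical projection has a single point scale, 1/cos φ).
Areal scale = k² = sec²φ = 1/cos²(67.4°) = 1/0.3843² = 6.771.
True area = apparent / (areal scale) = 234000 / 6.771 ≈ 34600 km².

34600 km²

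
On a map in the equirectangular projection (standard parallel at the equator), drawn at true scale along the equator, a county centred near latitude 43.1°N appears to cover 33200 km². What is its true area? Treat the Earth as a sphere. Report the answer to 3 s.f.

In the plate carrée (x = Rλ, y = Rφ), meridians are true-scale (h = 1) and parallels are stretched by k = sec φ.
Areal scale = h·k = 1 × sec φ; at 43.1°, h = 1.000, k = 1.370, so h·k = 1.370.
True area = apparent / (areal scale) = 33200 / 1.370 ≈ 24200 km².

24200 km²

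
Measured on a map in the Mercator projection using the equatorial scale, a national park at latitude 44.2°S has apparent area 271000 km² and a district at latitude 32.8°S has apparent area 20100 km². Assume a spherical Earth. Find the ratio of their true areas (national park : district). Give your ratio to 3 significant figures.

Mercator's areal exaggeration is sec²φ; hence true area = (apparent area) · cos²φ.
True area of national park: 271000 × cos²(44.2°) = 271000 × 0.5140 = 139300 km².
True area of district: 20100 × cos²(32.8°) = 20100 × 0.7066 = 14200 km².
Ratio = 139300 / 14200 ≈ 9.81.

9.81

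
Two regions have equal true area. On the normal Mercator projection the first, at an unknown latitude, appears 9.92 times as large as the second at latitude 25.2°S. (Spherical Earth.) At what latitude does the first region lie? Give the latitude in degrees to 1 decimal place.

On Mercator, (apparent₁)/(apparent₂) = sec²φ₁ / sec²φ₂ when true areas are equal.
cos²φ₂ / cos²φ₁ = 9.92  ⇒  cos φ₁ = cos 25.2° / √9.92 = 0.9048/3.150 = 0.2873.
φ₁ = arccos(0.2873) ≈ 73.3°.

73.3°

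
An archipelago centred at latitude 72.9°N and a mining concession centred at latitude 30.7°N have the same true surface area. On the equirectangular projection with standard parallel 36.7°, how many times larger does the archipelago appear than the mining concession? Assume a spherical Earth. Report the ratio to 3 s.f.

With standard parallel φ₀ = 36.7°, the equirectangular projection gives x = Rλ cos φ₀, y = Rφ, so h = 1 and k = cos 36.7° / cos φ.
Areal scale at 72.9°: h·k = 1.000 × 2.727 = 2.727.
Areal scale at 30.7°: h·k = 1.000 × 0.9325 = 0.9325.
Ratio = 2.727/0.9325 ≈ 2.92.

2.92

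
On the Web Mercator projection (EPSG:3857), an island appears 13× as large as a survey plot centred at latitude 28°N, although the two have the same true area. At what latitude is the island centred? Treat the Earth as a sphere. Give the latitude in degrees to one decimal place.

On Mercator, (apparent₁)/(apparent₂) = sec²φ₁ / sec²φ₂ when true areas are equal.
cos²φ₂ / cos²φ₁ = 13  ⇒  cos φ₁ = cos 28° / √13 = 0.8829/3.606 = 0.2449.
φ₁ = arccos(0.2449) ≈ 75.8°.

75.8°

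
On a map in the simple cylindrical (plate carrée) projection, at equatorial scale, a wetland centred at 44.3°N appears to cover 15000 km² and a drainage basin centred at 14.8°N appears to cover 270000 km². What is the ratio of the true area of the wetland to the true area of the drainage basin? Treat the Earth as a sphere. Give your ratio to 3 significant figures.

On the plate carrée, areal scale = h·k = 1 × sec φ, so true area = apparent × cos φ.
True area of wetland: 15000 × cos(44.3°) = 15000 × 0.7157 = 10740 km².
True area of drainage basin: 270000 × cos(14.8°) = 270000 × 0.9668 = 261000 km².
Ratio = 10740 / 261000 ≈ 0.0411.

0.0411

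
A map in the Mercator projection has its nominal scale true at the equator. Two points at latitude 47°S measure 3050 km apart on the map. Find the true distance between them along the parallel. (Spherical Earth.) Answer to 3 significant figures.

2080 km

The Mercator projection is conformal; its linear scale factor is the same in every direction and equals sec φ = 1/cos φ.
Along the parallel at 47°, map distances are exaggerated by k = sec 47° = 1.466.
True distance = 3050 / 1.466 = 3050 × cos 47° ≈ 2080 km.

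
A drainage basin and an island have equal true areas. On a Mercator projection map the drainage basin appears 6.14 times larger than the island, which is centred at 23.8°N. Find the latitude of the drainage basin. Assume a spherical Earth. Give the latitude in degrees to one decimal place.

For equal true areas on Mercator, apparent areas scale as sec²φ, so the ratio is cos²φ₂ / cos²φ₁.
cos²φ₂ / cos²φ₁ = 6.14  ⇒  cos φ₁ = cos 23.8° / √6.14 = 0.9150/2.478 = 0.3692.
φ₁ = arccos(0.3692) ≈ 68.3°.

68.3°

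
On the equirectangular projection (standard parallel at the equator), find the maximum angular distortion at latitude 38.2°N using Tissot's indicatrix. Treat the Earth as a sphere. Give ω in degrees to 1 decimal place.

13.8°

In the plate carrée (x = Rλ, y = Rφ), meridians are true-scale (h = 1) and parallels are stretched by k = sec φ.
At 38.2°: h = 1.000, k = 1.272; principal scales a = 1.272, b = 1.000.
sin(ω/2) = (a − b)/(a + b) = 0.2725/2.272 = 0.1199, so ω = 2 arcsin(0.1199) ≈ 13.8°.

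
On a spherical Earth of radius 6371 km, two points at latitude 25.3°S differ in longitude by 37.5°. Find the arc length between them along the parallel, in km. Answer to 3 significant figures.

3770 km

Arc length along a parallel = R cos φ · Δλ (with Δλ in radians).
= 6371 × cos 25.3° × (37.5° × π/180) = 6371 × 0.9041 × 0.6545 ≈ 3770 km.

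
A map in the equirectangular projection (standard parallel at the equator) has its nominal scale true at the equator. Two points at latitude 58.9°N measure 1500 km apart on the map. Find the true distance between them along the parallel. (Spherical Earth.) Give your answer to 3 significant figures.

775 km

In the plate carrée (x = Rλ, y = Rφ), meridians are true-scale (h = 1) and parallels are stretched by k = sec φ.
Along the parallel at 58.9°, map distances are exaggerated by k = sec 58.9° = 1.936.
True distance = 1500 / 1.936 = 1500 × cos 58.9° ≈ 775 km.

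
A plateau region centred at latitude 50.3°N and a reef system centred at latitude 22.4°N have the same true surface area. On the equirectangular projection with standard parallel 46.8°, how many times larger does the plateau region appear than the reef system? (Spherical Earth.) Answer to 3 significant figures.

1.45

The equidistant cylindrical projection with φ₀ = 46.8° has h = 1 (meridians true) and k = cos φ₀ / cos φ along parallels.
Areal scale at 50.3°: h·k = 1.000 × 1.072 = 1.072.
Areal scale at 22.4°: h·k = 1.000 × 0.7404 = 0.7404.
Ratio = 1.072/0.7404 ≈ 1.45.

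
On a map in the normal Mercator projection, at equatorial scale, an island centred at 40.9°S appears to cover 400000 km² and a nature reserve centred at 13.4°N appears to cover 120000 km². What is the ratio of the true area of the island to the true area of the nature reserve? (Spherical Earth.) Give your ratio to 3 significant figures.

On Mercator the areal scale is sec²φ, so true area = apparent × cos²φ.
True area of island: 400000 × cos²(40.9°) = 400000 × 0.5713 = 228500 km².
True area of nature reserve: 120000 × cos²(13.4°) = 120000 × 0.9463 = 113600 km².
Ratio = 228500 / 113600 ≈ 2.01.

2.01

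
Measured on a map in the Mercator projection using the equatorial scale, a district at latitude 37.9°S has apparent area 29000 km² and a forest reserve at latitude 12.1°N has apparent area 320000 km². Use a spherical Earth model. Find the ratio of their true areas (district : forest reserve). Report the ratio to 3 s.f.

0.0590

Mercator's areal exaggeration is sec²φ; hence true area = (apparent area) · cos²φ.
True area of district: 29000 × cos²(37.9°) = 29000 × 0.6227 = 18060 km².
True area of forest reserve: 320000 × cos²(12.1°) = 320000 × 0.9561 = 305900 km².
Ratio = 18060 / 305900 ≈ 0.0590.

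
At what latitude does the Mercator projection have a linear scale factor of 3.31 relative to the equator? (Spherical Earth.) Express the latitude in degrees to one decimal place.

72.4°

Mercator scale is k = sec φ = 1/cos φ.
1/cos φ = 3.31  ⇒  cos φ = 0.3021  ⇒  φ = arccos(0.3021) ≈ 72.4°.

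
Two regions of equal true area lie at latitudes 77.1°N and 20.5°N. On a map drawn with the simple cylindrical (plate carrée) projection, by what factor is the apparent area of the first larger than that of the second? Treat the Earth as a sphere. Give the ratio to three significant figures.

For the equirectangular projection with φ₀ = 0 (plate carrée), h = 1 along meridians and k = sec φ along parallels.
Areal scale at 77.1°: h·k = 1.000 × 4.479 = 4.479.
Areal scale at 20.5°: h·k = 1.000 × 1.068 = 1.068.
Ratio = 4.479/1.068 ≈ 4.20.

4.20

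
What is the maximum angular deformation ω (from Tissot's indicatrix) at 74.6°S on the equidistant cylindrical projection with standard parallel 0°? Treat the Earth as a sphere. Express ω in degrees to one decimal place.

For the equirectangular projection with φ₀ = 0 (plate carrée), h = 1 along meridians and k = sec φ along parallels.
At 74.6°: h = 1.000, k = 3.766; principal scales a = 3.766, b = 1.000.
sin(ω/2) = (a − b)/(a + b) = 2.766/4.766 = 0.5803, so ω = 2 arcsin(0.5803) ≈ 70.9°.

70.9°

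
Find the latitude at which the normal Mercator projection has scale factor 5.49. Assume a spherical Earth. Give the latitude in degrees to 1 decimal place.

Mercator scale is k = sec φ = 1/cos φ.
1/cos φ = 5.49  ⇒  cos φ = 0.1821  ⇒  φ = arccos(0.1821) ≈ 79.5°.

79.5°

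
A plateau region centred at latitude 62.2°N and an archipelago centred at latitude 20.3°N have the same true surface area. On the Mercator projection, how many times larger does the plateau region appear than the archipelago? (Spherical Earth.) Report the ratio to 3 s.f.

4.04

Mercator areal scale is sec²φ.
At 62.2°: sec²(62.2°) = 1/0.4664² = 4.597.
At 20.3°: sec²(20.3°) = 1/0.9379² = 1.137.
Ratio = 4.597/1.137 = cos²(20.3°)/cos²(62.2°) ≈ 4.04.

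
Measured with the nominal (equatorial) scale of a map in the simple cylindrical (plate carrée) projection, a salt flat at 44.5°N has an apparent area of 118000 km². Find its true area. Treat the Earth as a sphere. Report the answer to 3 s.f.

For the equirectangular projection with φ₀ = 0 (plate carrée), h = 1 along meridians and k = sec φ along parallels.
Areal scale = h·k = 1 × sec φ; at 44.5°, h = 1.000, k = 1.402, so h·k = 1.402.
True area = apparent / (areal scale) = 118000 / 1.402 ≈ 84200 km².

84200 km²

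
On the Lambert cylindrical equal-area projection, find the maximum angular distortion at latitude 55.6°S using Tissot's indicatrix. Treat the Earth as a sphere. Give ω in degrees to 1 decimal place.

The Lambert cylindrical equal-area projection is the cylindrical equal-area projection with its standard parallel at the equator (φ₀ = 0). For cylindrical equal-area with standard parallel φ₀, h = cos φ / cos φ₀ and k = cos φ₀ / cos φ, so h·k = 1.
At 55.6°: h = 0.5650, k = 1.770; principal scales a = 1.770, b = 0.5650.
sin(ω/2) = (a − b)/(a + b) = 1.205/2.335 = 0.5161, so ω = 2 arcsin(0.5161) ≈ 62.1°.

62.1°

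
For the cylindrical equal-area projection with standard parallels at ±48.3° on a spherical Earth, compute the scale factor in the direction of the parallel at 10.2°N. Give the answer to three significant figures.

0.676

Cylindrical equal-area (φ₀ = 48.3°): h = cos φ / cos 48.3° along meridians, k = cos 48.3° / cos φ along parallels; h·k = 1.
k = cos 48.3° / cos 10.2° = 0.6652/0.9842 = 0.6759.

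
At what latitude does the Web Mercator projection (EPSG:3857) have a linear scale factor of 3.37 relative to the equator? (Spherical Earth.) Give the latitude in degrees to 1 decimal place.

72.7°

Mercator scale is k = sec φ = 1/cos φ.
1/cos φ = 3.37  ⇒  cos φ = 0.2967  ⇒  φ = arccos(0.2967) ≈ 72.7°.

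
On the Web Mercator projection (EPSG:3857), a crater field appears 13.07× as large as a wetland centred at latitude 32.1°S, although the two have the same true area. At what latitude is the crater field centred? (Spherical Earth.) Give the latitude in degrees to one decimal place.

76.4°

On Mercator, (apparent₁)/(apparent₂) = sec²φ₁ / sec²φ₂ when true areas are equal.
cos²φ₂ / cos²φ₁ = 13.07  ⇒  cos φ₁ = cos 32.1° / √13.07 = 0.8471/3.615 = 0.2343.
φ₁ = arccos(0.2343) ≈ 76.4°.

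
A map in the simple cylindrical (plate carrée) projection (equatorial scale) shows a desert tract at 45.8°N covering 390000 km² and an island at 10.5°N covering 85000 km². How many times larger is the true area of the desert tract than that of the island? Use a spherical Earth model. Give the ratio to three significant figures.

3.25

Plate carrée has h = 1 and k = sec φ, giving areal scale sec φ; true area = (apparent area) · cos φ.
True area of desert tract: 390000 × cos(45.8°) = 390000 × 0.6972 = 271900 km².
True area of island: 85000 × cos(10.5°) = 85000 × 0.9833 = 83580 km².
Ratio = 271900 / 83580 ≈ 3.25.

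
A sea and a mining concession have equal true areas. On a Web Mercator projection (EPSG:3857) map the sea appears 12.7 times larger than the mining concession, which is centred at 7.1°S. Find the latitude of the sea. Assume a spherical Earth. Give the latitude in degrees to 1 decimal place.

On Mercator, (apparent₁)/(apparent₂) = sec²φ₁ / sec²φ₂ when true areas are equal.
cos²φ₂ / cos²φ₁ = 12.7  ⇒  cos φ₁ = cos 7.1° / √12.7 = 0.9923/3.564 = 0.2785.
φ₁ = arccos(0.2785) ≈ 73.8°.

73.8°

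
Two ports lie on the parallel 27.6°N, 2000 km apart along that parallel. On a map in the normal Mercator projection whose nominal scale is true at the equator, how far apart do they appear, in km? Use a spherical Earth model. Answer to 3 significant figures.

2260 km

The Mercator projection is conformal; its linear scale factor is the same in every direction and equals sec φ = 1/cos φ.
Along the parallel, k = sec 27.6° = 1/0.8862 = 1.128.
Map distance = 2000 × 1.128 ≈ 2260 km.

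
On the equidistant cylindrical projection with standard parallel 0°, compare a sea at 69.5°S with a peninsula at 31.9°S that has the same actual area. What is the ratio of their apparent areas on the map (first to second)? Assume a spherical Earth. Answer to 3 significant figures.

2.42

For the equirectangular projection with φ₀ = 0 (plate carrée), h = 1 along meridians and k = sec φ along parallels.
Areal scale at 69.5°: h·k = 1.000 × 2.855 = 2.855.
Areal scale at 31.9°: h·k = 1.000 × 1.178 = 1.178.
Ratio = 2.855/1.178 ≈ 2.42.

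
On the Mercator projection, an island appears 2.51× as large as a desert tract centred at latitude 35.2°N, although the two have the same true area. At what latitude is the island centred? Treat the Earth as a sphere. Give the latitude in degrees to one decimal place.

Mercator areal scale is sec²φ, so apparent-area ratio = sec²φ₁ / sec²φ₂ = cos²φ₂ / cos²φ₁.
cos²φ₂ / cos²φ₁ = 2.51  ⇒  cos φ₁ = cos 35.2° / √2.51 = 0.8171/1.584 = 0.5158.
φ₁ = arccos(0.5158) ≈ 59.0°.

59.0°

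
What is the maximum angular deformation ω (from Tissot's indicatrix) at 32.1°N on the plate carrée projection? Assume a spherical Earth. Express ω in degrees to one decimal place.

9.5°

For the equirectangular projection with φ₀ = 0 (plate carrée), h = 1 along meridians and k = sec φ along parallels.
At 32.1°: h = 1.000, k = 1.180; principal scales a = 1.180, b = 1.000.
sin(ω/2) = (a − b)/(a + b) = 0.1805/2.180 = 0.08277, so ω = 2 arcsin(0.08277) ≈ 9.5°.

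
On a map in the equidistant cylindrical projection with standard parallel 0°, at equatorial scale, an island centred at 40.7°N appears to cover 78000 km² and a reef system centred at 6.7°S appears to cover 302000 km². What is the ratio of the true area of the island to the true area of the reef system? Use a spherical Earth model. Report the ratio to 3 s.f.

0.197

On the plate carrée, areal scale = h·k = 1 × sec φ, so true area = apparent × cos φ.
True area of island: 78000 × cos(40.7°) = 78000 × 0.7581 = 59130 km².
True area of reef system: 302000 × cos(6.7°) = 302000 × 0.9932 = 299900 km².
Ratio = 59130 / 299900 ≈ 0.197.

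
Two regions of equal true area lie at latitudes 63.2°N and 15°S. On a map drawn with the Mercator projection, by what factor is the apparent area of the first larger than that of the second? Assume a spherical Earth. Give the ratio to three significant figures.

4.59

On Mercator, area is exaggerated by sec²φ = 1/cos²φ.
At 63.2°: sec²(63.2°) = 1/0.4509² = 4.919.
At 15°: sec²(15°) = 1/0.9659² = 1.072.
Ratio = 4.919/1.072 = cos²(15°)/cos²(63.2°) ≈ 4.59.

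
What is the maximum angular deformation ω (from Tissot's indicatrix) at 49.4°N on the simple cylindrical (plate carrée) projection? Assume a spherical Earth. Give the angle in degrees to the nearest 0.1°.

Plate carrée maps x = Rλ, y = Rφ. The meridian scale is h = 1 and the parallel scale is k = 1/cos φ = sec φ.
At 49.4°: h = 1.000, k = 1.537; principal scales a = 1.537, b = 1.000.
sin(ω/2) = (a − b)/(a + b) = 0.5366/2.537 = 0.2116, so ω = 2 arcsin(0.2116) ≈ 24.4°.

24.4°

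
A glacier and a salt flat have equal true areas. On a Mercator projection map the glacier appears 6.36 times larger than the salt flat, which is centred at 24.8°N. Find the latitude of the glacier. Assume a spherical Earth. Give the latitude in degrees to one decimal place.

Mercator areal scale is sec²φ, so apparent-area ratio = sec²φ₁ / sec²φ₂ = cos²φ₂ / cos²φ₁.
cos²φ₂ / cos²φ₁ = 6.36  ⇒  cos φ₁ = cos 24.8° / √6.36 = 0.9078/2.522 = 0.3600.
φ₁ = arccos(0.3600) ≈ 68.9°.

68.9°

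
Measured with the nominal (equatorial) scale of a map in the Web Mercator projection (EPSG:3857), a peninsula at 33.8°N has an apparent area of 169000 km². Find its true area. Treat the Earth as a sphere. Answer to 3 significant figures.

Mercator is conformal, so the point scale is isotropic: h = k = sec φ = 1/cos φ.
Areal scale = k² = sec²φ = 1/cos²(33.8°) = 1/0.8310² = 1.448.
True area = apparent / (areal scale) = 169000 / 1.448 ≈ 117000 km².

117000 km²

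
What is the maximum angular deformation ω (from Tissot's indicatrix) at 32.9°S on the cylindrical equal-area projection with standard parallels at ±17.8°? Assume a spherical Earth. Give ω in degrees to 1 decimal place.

14.4°

A cylindrical equal-area projection with standard parallel φ₀ has meridian scale h = cos φ / cos φ₀ and parallel scale k = cos φ₀ / cos φ (so areas are preserved, h·k = 1).
At 32.9°: h = 0.8818, k = 1.134; principal scales a = 1.134, b = 0.8818.
sin(ω/2) = (a − b)/(a + b) = 0.2522/2.016 = 0.1251, so ω = 2 arcsin(0.1251) ≈ 14.4°.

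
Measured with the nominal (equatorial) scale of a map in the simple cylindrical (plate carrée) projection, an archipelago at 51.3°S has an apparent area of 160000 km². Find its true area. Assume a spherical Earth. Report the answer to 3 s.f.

Plate carrée maps x = Rλ, y = Rφ. The meridian scale is h = 1 and the parallel scale is k = 1/cos φ = sec φ.
Areal scale = h·k = 1 × sec φ; at 51.3°, h = 1.000, k = 1.599, so h·k = 1.599.
True area = apparent / (areal scale) = 160000 / 1.599 ≈ 100000 km².

100000 km²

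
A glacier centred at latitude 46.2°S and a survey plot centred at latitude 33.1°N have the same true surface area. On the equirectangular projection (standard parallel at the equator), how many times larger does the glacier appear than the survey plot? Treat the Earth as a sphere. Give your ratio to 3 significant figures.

Plate carrée maps x = Rλ, y = Rφ. The meridian scale is h = 1 and the parallel scale is k = 1/cos φ = sec φ.
Areal scale at 46.2°: h·k = 1.000 × 1.445 = 1.445.
Areal scale at 33.1°: h·k = 1.000 × 1.194 = 1.194.
Ratio = 1.445/1.194 ≈ 1.21.

1.21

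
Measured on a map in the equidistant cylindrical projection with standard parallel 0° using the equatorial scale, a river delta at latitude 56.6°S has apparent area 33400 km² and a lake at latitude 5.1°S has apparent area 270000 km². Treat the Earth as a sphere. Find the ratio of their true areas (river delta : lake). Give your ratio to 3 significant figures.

0.0684

On the plate carrée, areal scale = h·k = 1 × sec φ, so true area = apparent × cos φ.
True area of river delta: 33400 × cos(56.6°) = 33400 × 0.5505 = 18390 km².
True area of lake: 270000 × cos(5.1°) = 270000 × 0.9960 = 268900 km².
Ratio = 18390 / 268900 ≈ 0.0684.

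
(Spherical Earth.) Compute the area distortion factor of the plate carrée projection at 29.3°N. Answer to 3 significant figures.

1.15

In the plate carrée (x = Rλ, y = Rφ), meridians are true-scale (h = 1) and parallels are stretched by k = sec φ.
Areal scale = h·k = 1 × sec φ; at 29.3°, h = 1.000, k = 1.147, so h·k = 1.147.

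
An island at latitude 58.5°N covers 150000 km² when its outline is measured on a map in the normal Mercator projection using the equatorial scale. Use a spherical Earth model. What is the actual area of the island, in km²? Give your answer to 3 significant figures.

41000 km²

The Mercator projection is conformal; its linear scale factor is the same in every direction and equals sec φ = 1/cos φ.
Areal scale = k² = sec²φ = 1/cos²(58.5°) = 1/0.5225² = 3.663.
True area = apparent / (areal scale) = 150000 / 3.663 ≈ 41000 km².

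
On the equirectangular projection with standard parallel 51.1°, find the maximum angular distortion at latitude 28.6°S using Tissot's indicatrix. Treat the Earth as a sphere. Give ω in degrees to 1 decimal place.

In the equirectangular projection with standard parallel φ₀ = 51.1° (x = Rλ cos φ₀, y = Rφ), meridians are true-scale (h = 1) and the parallel scale is k = cos φ₀ / cos φ.
At 28.6°: h = 1.000, k = 0.7152; principal scales a = 1.000, b = 0.7152.
sin(ω/2) = (a − b)/(a + b) = 0.2848/1.715 = 0.1660, so ω = 2 arcsin(0.1660) ≈ 19.1°.

19.1°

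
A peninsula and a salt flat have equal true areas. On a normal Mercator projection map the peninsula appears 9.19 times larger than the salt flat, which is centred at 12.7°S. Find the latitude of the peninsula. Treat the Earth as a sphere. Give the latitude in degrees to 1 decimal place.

Mercator areal scale is sec²φ, so apparent-area ratio = sec²φ₁ / sec²φ₂ = cos²φ₂ / cos²φ₁.
cos²φ₂ / cos²φ₁ = 9.19  ⇒  cos φ₁ = cos 12.7° / √9.19 = 0.9755/3.032 = 0.3218.
φ₁ = arccos(0.3218) ≈ 71.2°.

71.2°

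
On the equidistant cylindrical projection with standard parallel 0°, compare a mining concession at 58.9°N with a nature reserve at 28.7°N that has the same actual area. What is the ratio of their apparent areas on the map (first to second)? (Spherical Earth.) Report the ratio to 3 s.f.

For the equirectangular projection with φ₀ = 0 (plate carrée), h = 1 along meridians and k = sec φ along parallels.
Areal scale at 58.9°: h·k = 1.000 × 1.936 = 1.936.
Areal scale at 28.7°: h·k = 1.000 × 1.140 = 1.140.
Ratio = 1.936/1.140 ≈ 1.70.

1.70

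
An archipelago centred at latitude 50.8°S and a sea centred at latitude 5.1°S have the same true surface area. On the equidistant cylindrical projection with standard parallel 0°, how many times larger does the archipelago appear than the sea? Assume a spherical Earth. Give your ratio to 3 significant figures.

1.58

Plate carrée maps x = Rλ, y = Rφ. The meridian scale is h = 1 and the parallel scale is k = 1/cos φ = sec φ.
Areal scale at 50.8°: h·k = 1.000 × 1.582 = 1.582.
Areal scale at 5.1°: h·k = 1.000 × 1.004 = 1.004.
Ratio = 1.582/1.004 ≈ 1.58.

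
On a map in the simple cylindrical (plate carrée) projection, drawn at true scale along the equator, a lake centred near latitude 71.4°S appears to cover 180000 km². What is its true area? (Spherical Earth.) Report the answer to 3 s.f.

Plate carrée maps x = Rλ, y = Rφ. The meridian scale is h = 1 and the parallel scale is k = 1/cos φ = sec φ.
Areal scale = h·k = 1 × sec φ; at 71.4°, h = 1.000, k = 3.135, so h·k = 3.135.
True area = apparent / (areal scale) = 180000 / 3.135 ≈ 57400 km².

57400 km²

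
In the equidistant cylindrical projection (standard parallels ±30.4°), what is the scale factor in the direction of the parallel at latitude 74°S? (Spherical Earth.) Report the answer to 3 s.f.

3.13

With standard parallel φ₀ = 30.4°, the equirectangular projection gives x = Rλ cos φ₀, y = Rφ, so h = 1 and k = cos 30.4° / cos φ.
k = cos 30.4° / cos 74° = 0.8625/0.2756 = 3.129.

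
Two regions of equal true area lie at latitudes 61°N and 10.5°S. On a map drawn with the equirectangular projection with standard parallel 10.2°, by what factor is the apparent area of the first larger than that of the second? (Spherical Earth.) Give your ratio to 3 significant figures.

2.03

The equidistant cylindrical projection with φ₀ = 10.2° has h = 1 (meridians true) and k = cos φ₀ / cos φ along parallels.
Areal scale at 61°: h·k = 1.000 × 2.030 = 2.030.
Areal scale at 10.5°: h·k = 1.000 × 1.001 = 1.001.
Ratio = 2.030/1.001 ≈ 2.03.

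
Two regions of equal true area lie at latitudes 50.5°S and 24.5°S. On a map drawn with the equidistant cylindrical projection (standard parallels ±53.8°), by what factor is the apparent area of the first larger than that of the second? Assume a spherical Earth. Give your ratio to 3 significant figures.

1.43

The equidistant cylindrical projection with φ₀ = 53.8° has h = 1 (meridians true) and k = cos φ₀ / cos φ along parallels.
Areal scale at 50.5°: h·k = 1.000 × 0.9285 = 0.9285.
Areal scale at 24.5°: h·k = 1.000 × 0.6490 = 0.6490.
Ratio = 0.9285/0.6490 ≈ 1.43.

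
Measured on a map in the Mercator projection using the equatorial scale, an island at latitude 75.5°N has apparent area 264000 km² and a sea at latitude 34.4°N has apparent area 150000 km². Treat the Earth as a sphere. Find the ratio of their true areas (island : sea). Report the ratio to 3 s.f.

0.162

On Mercator the areal scale is sec²φ, so true area = apparent × cos²φ.
True area of island: 264000 × cos²(75.5°) = 264000 × 0.06269 = 16550 km².
True area of sea: 150000 × cos²(34.4°) = 150000 × 0.6808 = 102100 km².
Ratio = 16550 / 102100 ≈ 0.162.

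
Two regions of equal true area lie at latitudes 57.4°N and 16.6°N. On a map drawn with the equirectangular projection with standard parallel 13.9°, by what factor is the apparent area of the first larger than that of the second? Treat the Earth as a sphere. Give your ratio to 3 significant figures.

The equidistant cylindrical projection with φ₀ = 13.9° has h = 1 (meridians true) and k = cos φ₀ / cos φ along parallels.
Areal scale at 57.4°: h·k = 1.000 × 1.802 = 1.802.
Areal scale at 16.6°: h·k = 1.000 × 1.013 = 1.013.
Ratio = 1.802/1.013 ≈ 1.78.

1.78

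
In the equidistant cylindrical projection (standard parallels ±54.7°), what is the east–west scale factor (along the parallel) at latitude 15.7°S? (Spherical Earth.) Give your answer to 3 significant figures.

In the equirectangular projection with standard parallel φ₀ = 54.7° (x = Rλ cos φ₀, y = Rφ), meridians are true-scale (h = 1) and the parallel scale is k = cos φ₀ / cos φ.
k = cos 54.7° / cos 15.7° = 0.5779/0.9627 = 0.6003.

0.600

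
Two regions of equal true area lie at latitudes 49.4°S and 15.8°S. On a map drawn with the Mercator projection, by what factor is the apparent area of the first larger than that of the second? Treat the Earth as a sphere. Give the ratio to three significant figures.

On Mercator, area is exaggerated by sec²φ = 1/cos²φ.
At 49.4°: sec²(49.4°) = 1/0.6508² = 2.361.
At 15.8°: sec²(15.8°) = 1/0.9622² = 1.080.
Ratio = 2.361/1.080 = cos²(15.8°)/cos²(49.4°) ≈ 2.19.

2.19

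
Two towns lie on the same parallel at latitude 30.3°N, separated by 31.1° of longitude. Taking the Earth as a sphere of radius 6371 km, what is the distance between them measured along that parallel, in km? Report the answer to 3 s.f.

2990 km

Arc length along a parallel = R cos φ · Δλ (with Δλ in radians).
= 6371 × cos 30.3° × (31.1° × π/180) = 6371 × 0.8634 × 0.5428 ≈ 2990 km.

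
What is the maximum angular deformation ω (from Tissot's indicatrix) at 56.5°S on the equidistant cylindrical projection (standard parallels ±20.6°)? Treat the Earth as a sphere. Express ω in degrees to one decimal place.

29.9°

With standard parallel φ₀ = 20.6°, the equirectangular projection gives x = Rλ cos φ₀, y = Rφ, so h = 1 and k = cos 20.6° / cos φ.
At 56.5°: h = 1.000, k = 1.696; principal scales a = 1.696, b = 1.000.
sin(ω/2) = (a − b)/(a + b) = 0.6960/2.696 = 0.2581, so ω = 2 arcsin(0.2581) ≈ 29.9°.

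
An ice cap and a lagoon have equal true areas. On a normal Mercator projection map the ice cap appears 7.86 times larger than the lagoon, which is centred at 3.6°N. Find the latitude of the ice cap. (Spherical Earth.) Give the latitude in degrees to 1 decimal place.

69.1°

On Mercator, (apparent₁)/(apparent₂) = sec²φ₁ / sec²φ₂ when true areas are equal.
cos²φ₂ / cos²φ₁ = 7.86  ⇒  cos φ₁ = cos 3.6° / √7.86 = 0.9980/2.804 = 0.3560.
φ₁ = arccos(0.3560) ≈ 69.1°.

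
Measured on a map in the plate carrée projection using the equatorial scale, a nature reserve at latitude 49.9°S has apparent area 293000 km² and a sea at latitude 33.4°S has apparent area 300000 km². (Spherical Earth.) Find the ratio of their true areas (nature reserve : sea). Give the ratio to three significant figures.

On the plate carrée, areal scale = h·k = 1 × sec φ, so true area = apparent × cos φ.
True area of nature reserve: 293000 × cos(49.9°) = 293000 × 0.6441 = 188700 km².
True area of sea: 300000 × cos(33.4°) = 300000 × 0.8348 = 250500 km².
Ratio = 188700 / 250500 ≈ 0.754.

0.754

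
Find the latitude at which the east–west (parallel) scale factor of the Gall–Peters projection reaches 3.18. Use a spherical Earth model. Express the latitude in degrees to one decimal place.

The Gall–Peters projection is cylindrical equal-area with φ₀ = 45°. Cylindrical equal-area (φ₀ = 45°): h = cos φ / cos 45° along meridians, k = cos 45° / cos φ along parallels; h·k = 1.
k = cos φ₀ / cos φ = 3.18  ⇒  cos φ = cos 45° / 3.18 = 0.2224.
φ = arccos(0.2224) ≈ 77.2°.

77.2°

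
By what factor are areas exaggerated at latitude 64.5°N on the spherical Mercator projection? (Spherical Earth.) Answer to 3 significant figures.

The Mercator projection is conformal; its linear scale factor is the same in every direction and equals sec φ = 1/cos φ.
Areal scale = k² = sec²φ = 1/cos²(64.5°) = 1/0.4305² = 5.395.

5.40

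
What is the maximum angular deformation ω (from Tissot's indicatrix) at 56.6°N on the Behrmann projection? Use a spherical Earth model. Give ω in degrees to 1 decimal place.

Behrmann is a cylindrical equal-area projection with standard parallels at ±30°. For cylindrical equal-area with standard parallel φ₀, h = cos φ / cos φ₀ and k = cos φ₀ / cos φ, so h·k = 1.
At 56.6°: h = 0.6356, k = 1.573; principal scales a = 1.573, b = 0.6356.
sin(ω/2) = (a − b)/(a + b) = 0.9376/2.209 = 0.4245, so ω = 2 arcsin(0.4245) ≈ 50.2°.

50.2°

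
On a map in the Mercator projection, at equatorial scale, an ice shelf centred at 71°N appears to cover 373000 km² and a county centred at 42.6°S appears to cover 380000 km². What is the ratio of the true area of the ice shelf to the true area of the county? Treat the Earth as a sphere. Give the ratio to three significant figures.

0.192

On Mercator the areal scale is sec²φ, so true area = apparent × cos²φ.
True area of ice shelf: 373000 × cos²(71°) = 373000 × 0.1060 = 39540 km².
True area of county: 380000 × cos²(42.6°) = 380000 × 0.5418 = 205900 km².
Ratio = 39540 / 205900 ≈ 0.192.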